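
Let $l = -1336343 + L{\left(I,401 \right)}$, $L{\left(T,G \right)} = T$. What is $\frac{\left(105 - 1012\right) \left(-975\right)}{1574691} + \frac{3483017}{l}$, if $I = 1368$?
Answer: $- \frac{1434707918624}{700724372575} \approx -2.0475$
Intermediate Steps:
$l = -1334975$ ($l = -1336343 + 1368 = -1334975$)
$\frac{\left(105 - 1012\right) \left(-975\right)}{1574691} + \frac{3483017}{l} = \frac{\left(105 - 1012\right) \left(-975\right)}{1574691} + \frac{3483017}{-1334975} = \left(-907\right) \left(-975\right) \frac{1}{1574691} + 3483017 \left(- \frac{1}{1334975}\right) = 884325 \cdot \frac{1}{1574691} - \frac{3483017}{1334975} = \frac{294775}{524897} - \frac{3483017}{1334975} = - \frac{1434707918624}{700724372575}$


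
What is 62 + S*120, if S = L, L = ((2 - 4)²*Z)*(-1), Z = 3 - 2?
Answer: -418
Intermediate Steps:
Z = 1
L = -4 (L = ((2 - 4)²*1)*(-1) = ((-2)²*1)*(-1) = (4*1)*(-1) = 4*(-1) = -4)
S = -4
62 + S*120 = 62 - 4*120 = 62 - 480 = -418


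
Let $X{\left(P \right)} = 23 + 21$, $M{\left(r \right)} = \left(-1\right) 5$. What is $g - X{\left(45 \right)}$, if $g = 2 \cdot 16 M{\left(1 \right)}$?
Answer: $-204$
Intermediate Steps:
$M{\left(r \right)} = -5$
$X{\left(P \right)} = 44$
$g = -160$ ($g = 2 \cdot 16 \left(-5\right) = 32 \left(-5\right) = -160$)
$g - X{\left(45 \right)} = -160 - 44 = -204$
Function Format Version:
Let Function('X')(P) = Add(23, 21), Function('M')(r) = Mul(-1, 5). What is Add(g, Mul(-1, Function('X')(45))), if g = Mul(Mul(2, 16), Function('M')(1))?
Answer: -204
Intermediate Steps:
Function('M')(r) = -5
Function('X')(P) = 44
g = -160 (g = Mul(Mul(2, 16), -5) = Mul(32, -5) = -160)
Add(g, Mul(-1, Function('X')(45))) = Add(-160, Mul(-1, 44)) = Add(-160, -44) = -204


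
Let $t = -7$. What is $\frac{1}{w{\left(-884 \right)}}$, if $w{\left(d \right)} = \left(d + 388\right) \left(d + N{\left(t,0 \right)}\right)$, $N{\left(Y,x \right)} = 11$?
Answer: $\frac{1}{433008} \approx 2.3094 \cdot 10^{-6}$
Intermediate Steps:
$w{\left(d \right)} = \left(11 + d\right) \left(388 + d\right)$ ($w{\left(d \right)} = \left(d + 388\right) \left(d + 11\right) = \left(388 + d\right) \left(11 + d\right) = \left(11 + d\right) \left(388 + d\right)$)
$\frac{1}{w{\left(-884 \right)}} = \frac{1}{4268 + \left(-884\right)^{2} + 399 \left(-884\right)} = \frac{1}{4268 + 781456 - 352716} = \frac{1}{433008}$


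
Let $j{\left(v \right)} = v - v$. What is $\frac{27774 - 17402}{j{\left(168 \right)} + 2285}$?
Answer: $\frac{10372}{2285} \approx 4.5392$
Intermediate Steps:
$j{\left(v \right)} = 0$
$\frac{27774 - 17402}{j{\left(168 \right)} + 2285} = \frac{27774 - 17402}{0 + 2285} = \frac{10372}{2285}$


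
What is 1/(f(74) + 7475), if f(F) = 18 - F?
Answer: 1/7419 ≈ 0.00013479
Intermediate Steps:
1/(f(74) + 7475) = 1/((18 - 1*74) + 7475) = 1/((18 - 74) + 7475) = 1/(-56 + 7475) = 1/7419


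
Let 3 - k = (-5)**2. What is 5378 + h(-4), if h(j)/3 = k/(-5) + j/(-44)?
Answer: 296531/55 ≈ 5391.5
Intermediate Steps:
k = -22 (k = 3 - 1*(-5)**2 = 3 - 1*25 = 3 - 25 = -22)
h(j) = 66/5 - 3*j/44 (h(j) = 3*(-22/(-5) + j/(-44)) = 3*(-22*(-1/5) + j*(-1/44)) = 3*(22/5 - j/44) = 66/5 - 3*j/44)
5378 + h(-4) = 5378 + (66/5 - 3/44*(-4)) = 5378 + (66/5 + 3/11) = 5378 + 741/55 = 296531/55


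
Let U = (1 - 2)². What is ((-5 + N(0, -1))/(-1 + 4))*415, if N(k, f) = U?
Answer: -1660/3 ≈ -553.33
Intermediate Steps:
U = 1 (U = (-1)² = 1)
N(k, f) = 1
((-5 + N(0, -1))/(-1 + 4))*415 = ((-5 + 1)/(-1 + 4))*415 = -4/3*415 = -1660/3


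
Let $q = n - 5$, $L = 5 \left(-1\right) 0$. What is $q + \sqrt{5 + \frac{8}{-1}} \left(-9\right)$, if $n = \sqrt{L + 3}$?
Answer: $-5 + \sqrt{3} \left(1 - 9 i\right) \approx -3.2679 - 15.588 i$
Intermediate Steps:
$L = 0$ ($L = \left(-5\right) 0 = 0$)
$n = \sqrt{3}$ ($n = \sqrt{0 + 3} = \sqrt{3} \approx 1.732$)
$q = -5 + \sqrt{3}$ ($q = \sqrt{3} - 5 = -5 + \sqrt{3} \approx -3.2679$)
$q + \sqrt{5 + \frac{8}{-1}} \left(-9\right) = \left(-5 + \sqrt{3}\right) + \sqrt{5 + \frac{8}{-1}} \left(-9\right) = \left(-5 + \sqrt{3}\right) + \sqrt{5 + 8 \left(-1\right)} \left(-9\right) = \left(-5 + \sqrt{3}\right) + \sqrt{5 - 8} \left(-9\right) = \left(-5 + \sqrt{3}\right) + \sqrt{-3} \left(-9\right) = \left(-5 + \sqrt{3}\right) + i \sqrt{3} \left(-9\right) = \left(-5 + \sqrt{3}\right) - 9 i \sqrt{3} = -5 + \sqrt{3} - 9 i \sqrt{3}$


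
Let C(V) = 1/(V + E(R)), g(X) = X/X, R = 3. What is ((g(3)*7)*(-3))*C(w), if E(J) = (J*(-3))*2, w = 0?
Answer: 7/6 ≈ 1.1667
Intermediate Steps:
g(X) = 1
E(J) = -6*J (E(J) = -3*J*2 = -6*J)
C(V) = 1/(-18 + V) (C(V) = 1/(V - 6*3) = 1/(V - 18) = 1/(-18 + V))
((g(3)*7)*(-3))*C(w) = ((1*7)*(-3))/(-18 + 0) = (7*(-3))/(-18) = -21*(-1/18) = 7/6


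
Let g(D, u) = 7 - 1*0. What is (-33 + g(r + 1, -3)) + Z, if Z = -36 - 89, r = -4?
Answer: -151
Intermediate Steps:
Z = -125
g(D, u) = 7 (g(D, u) = 7 + 0 = 7)
(-33 + g(r + 1, -3)) + Z = (-33 + 7) - 125 = -26 - 125 = -151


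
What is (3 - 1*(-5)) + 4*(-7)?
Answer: -20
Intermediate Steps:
(3 - 1*(-5)) + 4*(-7) = (3 + 5) - 28 = 8 - 28 = -20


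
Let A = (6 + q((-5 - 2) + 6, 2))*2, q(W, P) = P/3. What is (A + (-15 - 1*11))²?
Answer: 1444/9 ≈ 160.44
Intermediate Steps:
q(W, P) = P/3 (q(W, P) = P*(⅓) = P/3)
A = 40/3 (A = (6 + (⅓)*2)*2 = (6 + ⅔)*2 = (20/3)*2 = 40/3 ≈ 13.333)
(A + (-15 - 1*11))² = (40/3 + (-15 - 1*11))² = (40/3 + (-15 - 11))² = (40/3 - 26)² = (-38/3)² = 1444/9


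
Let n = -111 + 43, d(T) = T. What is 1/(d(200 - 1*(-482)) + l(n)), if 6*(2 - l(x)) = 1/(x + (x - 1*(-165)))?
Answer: 174/119015 ≈ 0.0014620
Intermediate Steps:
n = -68
l(x) = 2 - 1/(6*(165 + 2*x)) (l(x) = 2 - 1/(6*(x + (x - 1*(-165)))) = 2 - 1/(6*(x + (x + 165))) = 2 - 1/(6*(x + (165 + x))) = 2 - 1/(6*(165 + 2*x)))
1/(d(200 - 1*(-482)) + l(n)) = 1/((200 - 1*(-482)) + (1979 + 24*(-68))/(6*(165 + 2*(-68)))) = 1/((200 + 482) + (1979 - 1632)/(6*(165 - 136))) = 1/(682 + (⅙)*347/29) = 1/(682 + (⅙)*(1/29)*347) = 1/(682 + 347/174) = 1/(119015/174) = 174/119015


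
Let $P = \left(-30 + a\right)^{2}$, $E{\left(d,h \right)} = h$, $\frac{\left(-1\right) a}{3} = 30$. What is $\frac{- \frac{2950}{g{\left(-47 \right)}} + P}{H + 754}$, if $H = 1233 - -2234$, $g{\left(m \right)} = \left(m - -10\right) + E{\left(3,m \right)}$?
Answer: $\frac{606275}{177282} \approx 3.4198$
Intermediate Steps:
$a = -90$ ($a = \left(-3\right) 30 = -90$)
$P = 14400$ ($P = \left(-30 - 90\right)^{2} = \left(-120\right)^{2} = 14400$)
$g{\left(m \right)} = 10 + 2 m$ ($g{\left(m \right)} = \left(m - -10\right) + m = \left(m + 10\right) + m = \left(10 + m\right) + m = 10 + 2 m$)
$H = 3467$ ($H = 1233 + 2234 = 3467$)
$\frac{- \frac{2950}{g{\left(-47 \right)}} + P}{H + 754} = \frac{- \frac{2950}{10 + 2 \left(-47\right)} + 14400}{3467 + 754} = \frac{- \frac{2950}{10 - 94} + 14400}{4221} = \left(- \frac{2950}{-84} + 14400\right) \frac{1}{4221} = \left(\left(-2950\right) \left(- \frac{1}{84}\right) + 14400\right) \frac{1}{4221} = \left(\frac{1475}{42} + 14400\right) \frac{1}{4221} = \frac{606275}{42} \cdot \frac{1}{4221} = \frac{606275}{177282}$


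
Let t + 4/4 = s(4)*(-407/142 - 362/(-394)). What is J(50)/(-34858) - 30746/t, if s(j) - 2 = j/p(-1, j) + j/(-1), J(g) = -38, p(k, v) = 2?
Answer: 535872053/17429 ≈ 30746.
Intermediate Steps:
s(j) = 2 - j/2 (s(j) = 2 + (j/2 + j/(-1)) = 2 + (j*(1/2) + j*(-1)) = 2 + (j/2 - j) = 2 - j/2)
t = -1 (t = -1 + (2 - 1/2*4)*(-407/142 - 362/(-394)) = -1 + (2 - 2)*(-407*1/142 - 362*(-1/394)) = -1 + 0*(-407/142 + 181/197) = -1 + 0*(-54477/27974) = -1 + 0 = -1)
J(50)/(-34858) - 30746/t = -38/(-34858) - 30746/(-1) = -38*(-1/34858) - 30746*(-1) = 19/17429 + 30746 = 535872053/17429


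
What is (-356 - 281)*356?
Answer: -226772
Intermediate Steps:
(-356 - 281)*356 = -637*356 = -226772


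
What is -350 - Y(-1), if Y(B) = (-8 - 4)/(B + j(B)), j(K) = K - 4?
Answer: -352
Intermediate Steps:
j(K) = -4 + K
Y(B) = -12/(-4 + 2*B) (Y(B) = (-8 - 4)/(B + (-4 + B)) = -12/(-4 + 2*B))
-350 - Y(-1) = -350 - (-6)/(-2 - 1) = -350 - (-6)/(-3) = -350 - (-6)*(-1)/3 = -350 - 1*2 = -350 - 2 = -352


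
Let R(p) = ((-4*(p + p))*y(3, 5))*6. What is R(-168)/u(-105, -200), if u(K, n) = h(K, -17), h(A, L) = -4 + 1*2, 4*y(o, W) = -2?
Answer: 2016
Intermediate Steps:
y(o, W) = -½ (y(o, W) = (¼)*(-2) = -½)
h(A, L) = -2 (h(A, L) = -4 + 2 = -2)
u(K, n) = -2
R(p) = 24*p (R(p) = (-4*(p + p)*(-½))*6 = (-8*p*(-½))*6 = (4*p)*6 = 24*p)
R(-168)/u(-105, -200) = (24*(-168))/(-2) = -4032*(-½) = 2016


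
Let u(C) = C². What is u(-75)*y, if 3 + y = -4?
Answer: -39375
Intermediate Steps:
y = -7 (y = -3 - 4 = -7)
u(-75)*y = (-75)²*(-7) = 5625*(-7) = -39375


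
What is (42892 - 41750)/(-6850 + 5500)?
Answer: -571/675 ≈ -0.84593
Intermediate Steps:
(42892 - 41750)/(-6850 + 5500) = 1142/(-1350) = 1142*(-1/1350) = -571/675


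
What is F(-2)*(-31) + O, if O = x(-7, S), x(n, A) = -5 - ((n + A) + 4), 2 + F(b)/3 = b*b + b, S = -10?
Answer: 8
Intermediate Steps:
F(b) = -6 + 3*b + 3*b² (F(b) = -6 + 3*(b*b + b) = -6 + 3*(b² + b) = -6 + 3*(b + b²) = -6 + (3*b + 3*b²) = -6 + 3*b + 3*b²)
x(n, A) = -9 - A - n (x(n, A) = -5 - ((A + n) + 4) = -5 - (4 + A + n) = -5 + (-4 - A - n) = -9 - A - n)
O = 8 (O = -9 - 1*(-10) - 1*(-7) = -9 + 10 + 7 = 8)
F(-2)*(-31) + O = (-6 + 3*(-2) + 3*(-2)²)*(-31) + 8 = (-6 - 6 + 3*4)*(-31) + 8 = (-6 - 6 + 12)*(-31) + 8 = 0*(-31) + 8 = 0 + 8 = 8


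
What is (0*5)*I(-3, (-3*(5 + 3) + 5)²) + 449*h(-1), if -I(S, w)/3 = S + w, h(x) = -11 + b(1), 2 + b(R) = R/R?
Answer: -5388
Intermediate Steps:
b(R) = -1 (b(R) = -2 + R/R = -2 + 1 = -1)
h(x) = -12 (h(x) = -11 - 1 = -12)
I(S, w) = -3*S - 3*w (I(S, w) = -3*(S + w) = -3*S - 3*w)
(0*5)*I(-3, (-3*(5 + 3) + 5)²) + 449*h(-1) = (0*5)*(-3*(-3) - 3*(-3*(5 + 3) + 5)²) + 449*(-12) = 0*(9 - 3*(-3*8 + 5)²) - 5388 = 0*(9 - 3*(-24 + 5)²) - 5388 = 0*(9 - 3*(-19)²) - 5388 = 0*(9 - 3*361) - 5388 = 0*(9 - 1083) - 5388 = 0*(-1074) - 5388 = 0 - 5388 = -5388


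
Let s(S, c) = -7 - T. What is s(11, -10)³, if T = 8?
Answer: -3375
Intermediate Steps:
s(S, c) = -15 (s(S, c) = -7 - 1*8 = -7 - 8 = -15)
s(11, -10)³ = (-15)³ = -3375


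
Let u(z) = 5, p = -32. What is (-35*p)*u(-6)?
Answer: 5600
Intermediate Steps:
(-35*p)*u(-6) = -35*(-32)*5 = 1120*5 = 5600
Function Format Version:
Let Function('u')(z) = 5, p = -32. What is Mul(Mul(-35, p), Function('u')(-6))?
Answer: 5600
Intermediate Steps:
Mul(Mul(-35, p), Function('u')(-6)) = Mul(Mul(-35, -32), 5) = Mul(1120, 5) = 5600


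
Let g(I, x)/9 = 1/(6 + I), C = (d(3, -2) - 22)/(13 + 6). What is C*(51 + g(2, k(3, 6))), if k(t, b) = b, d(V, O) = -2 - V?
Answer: -11259/152 ≈ -74.072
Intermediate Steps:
C = -27/19 (C = ((-2 - 1*3) - 22)/(13 + 6) = ((-2 - 3) - 22)/19 = (-5 - 22)*(1/19) = -27*1/19 = -27/19 ≈ -1.4211)
g(I, x) = 9/(6 + I)
C*(51 + g(2, k(3, 6))) = -27*(51 + 9/(6 + 2))/19 = -27*(51 + 9/8)/19 = -27/19*417/8 = -11259/152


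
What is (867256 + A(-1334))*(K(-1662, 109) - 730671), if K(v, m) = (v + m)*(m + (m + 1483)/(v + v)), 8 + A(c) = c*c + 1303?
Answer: -1978768016252258/831 ≈ -2.3812e+12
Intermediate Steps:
A(c) = 1295 + c² (A(c) = -8 + (c*c + 1303) = -8 + (c² + 1303) = -8 + (1303 + c²) = 1295 + c²)
K(v, m) = (m + v)*(m + (1483 + m)/(2*v)) (K(v, m) = (m + v)*(m + (1483 + m)/((2*v))) = (m + v)*(m + (1483 + m)*(1/(2*v))) = (m + v)*(m + (1483 + m)/(2*v)))
(867256 + A(-1334))*(K(-1662, 109) - 730671) = (867256 + (1295 + (-1334)²))*((½)*(109² + 1483*109 - 1662*(1483 + 109 + 2*109² + 2*109*(-1662)))/(-1662) - 730671) = (867256 + (1295 + 1779556))*((½)*(-1/1662)*(11881 + 161647 - 1662*(1483 + 109 + 2*11881 - 362316)) - 730671) = (867256 + 1780851)*((½)*(-1/1662)*(11881 + 161647 - 1662*(1483 + 109 + 23762 - 362316)) - 730671) = 2648107*((½)*(-1/1662)*(11881 + 161647 - 1662*(-336962)) - 730671) = 2648107*((½)*(-1/1662)*(11881 + 161647 + 560030844) - 730671) = 2648107*((½)*(-1/1662)*560204372 - 730671) = 2648107*(-140051093/831 - 730671) = 2648107*(-747238694/831) = -1978768016252258/831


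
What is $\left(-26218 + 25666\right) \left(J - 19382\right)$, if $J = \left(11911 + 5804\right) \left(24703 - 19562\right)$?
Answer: $-50261495016$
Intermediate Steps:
$J = 91072815$ ($J = 17715 \cdot 5141 = 91072815$)
$\left(-26218 + 25666\right) \left(J - 19382\right) = \left(-26218 + 25666\right) \left(91072815 - 19382\right) = \left(-552\right) 91053433 = -50261495016$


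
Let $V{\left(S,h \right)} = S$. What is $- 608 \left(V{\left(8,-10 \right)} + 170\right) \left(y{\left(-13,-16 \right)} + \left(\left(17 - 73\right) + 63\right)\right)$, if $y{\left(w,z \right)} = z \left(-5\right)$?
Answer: $-9415488$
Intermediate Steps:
$y{\left(w,z \right)} = - 5 z$
$- 608 \left(V{\left(8,-10 \right)} + 170\right) \left(y{\left(-13,-16 \right)} + \left(\left(17 - 73\right) + 63\right)\right) = - 608 \left(8 + 170\right) \left(\left(-5\right) \left(-16\right) + \left(\left(17 - 73\right) + 63\right)\right) = - 608 \cdot 178 \left(80 + \left(-56 + 63\right)\right) = - 608 \cdot 178 \left(80 + 7\right) = - 608 \cdot 178 \cdot 87 = \left(-608\right) 15486 = -9415488$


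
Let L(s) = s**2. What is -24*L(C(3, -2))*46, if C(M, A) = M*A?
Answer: -39744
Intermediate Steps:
C(M, A) = A*M
-24*L(C(3, -2))*46 = -24*(-2*3)**2*46 = -24*(-6)**2*46 = -24*36*46 = -864*46 = -39744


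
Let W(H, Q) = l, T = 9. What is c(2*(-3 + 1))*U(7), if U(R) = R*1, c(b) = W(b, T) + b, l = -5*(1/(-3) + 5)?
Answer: -574/3 ≈ -191.33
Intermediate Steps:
l = -70/3 (l = -5*(1*(-⅓) + 5) = -5*(-⅓ + 5) = -5*14/3 = -70/3 ≈ -23.333)
W(H, Q) = -70/3
c(b) = -70/3 + b
U(R) = R
c(2*(-3 + 1))*U(7) = (-70/3 + 2*(-3 + 1))*7 = (-70/3 + 2*(-2))*7 = (-70/3 - 4)*7 = -82/3*7 = -574/3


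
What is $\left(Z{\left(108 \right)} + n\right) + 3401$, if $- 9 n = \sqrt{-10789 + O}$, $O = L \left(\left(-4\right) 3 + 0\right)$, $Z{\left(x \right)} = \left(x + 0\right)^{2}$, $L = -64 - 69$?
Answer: $15065 - \frac{i \sqrt{9193}}{9} \approx 15065.0 - 10.653 i$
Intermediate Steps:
$L = -133$
$Z{\left(x \right)} = x^{2}$
$O = 1596$ ($O = - 133 \left(\left(-4\right) 3 + 0\right) = - 133 \left(-12 + 0\right) = \left(-133\right) \left(-12\right) = 1596$)
$n = - \frac{i \sqrt{9193}}{9}$ ($n = - \frac{\sqrt{-10789 + 1596}}{9} = - \frac{\sqrt{-9193}}{9} = - \frac{i \sqrt{9193}}{9} \approx - 10.653 i$)
$\left(Z{\left(108 \right)} + n\right) + 3401 = \left(108^{2} - \frac{i \sqrt{9193}}{9}\right) + 3401 = \left(11664 - \frac{i \sqrt{9193}}{9}\right) + 3401 = 15065 - \frac{i \sqrt{9193}}{9}$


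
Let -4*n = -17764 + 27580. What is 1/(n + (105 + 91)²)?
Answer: 1/35962 ≈ 2.7807e-5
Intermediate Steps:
n = -2454 (n = -(-17764 + 27580)/4 = -¼*9816 = -2454)
1/(n + (105 + 91)²) = 1/(-2454 + (105 + 91)²) = 1/(-2454 + 196²) = 1/(-2454 + 38416) = 1/35962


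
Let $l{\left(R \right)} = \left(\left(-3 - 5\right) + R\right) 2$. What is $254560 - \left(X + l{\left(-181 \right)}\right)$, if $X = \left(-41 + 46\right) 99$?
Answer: $254443$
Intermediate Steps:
$X = 495$ ($X = 5 \cdot 99 = 495$)
$l{\left(R \right)} = -16 + 2 R$ ($l{\left(R \right)} = \left(-8 + R\right) 2 = -16 + 2 R$)
$254560 - \left(X + l{\left(-181 \right)}\right) = 254560 - \left(495 + \left(-16 + 2 \left(-181\right)\right)\right) = 254560 - \left(495 - 378\right) = 254560 - 117 = 254443$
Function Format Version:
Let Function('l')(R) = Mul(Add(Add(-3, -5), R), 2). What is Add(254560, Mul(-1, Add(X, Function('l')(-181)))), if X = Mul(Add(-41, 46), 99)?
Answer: 254443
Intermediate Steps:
X = 495 (X = Mul(5, 99) = 495)
Function('l')(R) = Add(-16, Mul(2, R)) (Function('l')(R) = Mul(Add(-8, R), 2) = Add(-16, Mul(2, R)))
Add(254560, Mul(-1, Add(X, Function('l')(-181)))) = Add(254560, Mul(-1, Add(495, Add(-16, Mul(2, -181))))) = Add(254560, Mul(-1, Add(495, Add(-16, -362)))) = Add(254560, Mul(-1, Add(495, -378))) = Add(254560, Mul(-1, 117)) = Add(254560, -117) = 254443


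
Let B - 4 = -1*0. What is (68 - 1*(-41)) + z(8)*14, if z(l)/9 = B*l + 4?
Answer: 4645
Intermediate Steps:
B = 4 (B = 4 - 1*0 = 4 + 0 = 4)
z(l) = 36 + 36*l (z(l) = 9*(4*l + 4) = 9*(4 + 4*l) = 36 + 36*l)
(68 - 1*(-41)) + z(8)*14 = (68 - 1*(-41)) + (36 + 36*8)*14 = (68 + 41) + (36 + 288)*14 = 109 + 324*14 = 109 + 4536 = 4645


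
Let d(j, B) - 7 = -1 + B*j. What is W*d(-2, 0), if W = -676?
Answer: -4056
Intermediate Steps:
d(j, B) = 6 + B*j (d(j, B) = 7 + (-1 + B*j) = 6 + B*j)
W*d(-2, 0) = -676*(6 + 0*(-2)) = -676*(6 + 0) = -676*6 = -4056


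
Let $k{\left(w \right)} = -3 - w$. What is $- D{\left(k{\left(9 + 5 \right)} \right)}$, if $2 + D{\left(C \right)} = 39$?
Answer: $-37$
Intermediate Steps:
$D{\left(C \right)} = 37$ ($D{\left(C \right)} = -2 + 39 = 37$)
$- D{\left(k{\left(9 + 5 \right)} \right)} = \left(-1\right) 37 = -37$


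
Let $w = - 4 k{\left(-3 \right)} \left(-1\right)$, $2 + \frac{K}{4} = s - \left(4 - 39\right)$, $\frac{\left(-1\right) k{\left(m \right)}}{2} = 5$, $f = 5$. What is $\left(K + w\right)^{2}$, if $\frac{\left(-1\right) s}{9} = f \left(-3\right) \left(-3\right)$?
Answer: $2334784$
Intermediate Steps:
$k{\left(m \right)} = -10$ ($k{\left(m \right)} = \left(-2\right) 5 = -10$)
$s = -405$ ($s = - 9 \cdot 5 \left(-3\right) \left(-3\right) = - 9 \left(\left(-15\right) \left(-3\right)\right) = \left(-9\right) 45 = -405$)
$K = -1488$ ($K = -8 + 4 \left(-405 - \left(4 - 39\right)\right) = -8 + 4 \left(-405 - -35\right) = -8 + 4 \left(-405 + 35\right) = -8 + 4 \left(-370\right) = -8 - 1480 = -1488$)
$w = -40$ ($w = \left(-4\right) \left(-10\right) \left(-1\right) = 40 \left(-1\right) = -40$)
$\left(K + w\right)^{2} = \left(-1488 - 40\right)^{2} = \left(-1528\right)^{2} = 2334784$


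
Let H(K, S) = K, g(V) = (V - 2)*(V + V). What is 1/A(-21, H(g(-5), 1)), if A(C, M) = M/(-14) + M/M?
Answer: -1/4 ≈ -0.25000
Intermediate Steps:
g(V) = 2*V*(-2 + V) (g(V) = (-2 + V)*(2*V) = 2*V*(-2 + V))
A(C, M) = 1 - M/14 (A(C, M) = M*(-1/14) + 1 = -M/14 + 1 = 1 - M/14)
1/A(-21, H(g(-5), 1)) = 1/(1 - (-5)*(-2 - 5)/7) = 1/(1 - (-5)*(-7)/7) = 1/(1 - 1/14*70) = 1/(1 - 5) = 1/(-4) = -1/4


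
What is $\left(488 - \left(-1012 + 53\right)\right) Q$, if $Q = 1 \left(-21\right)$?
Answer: $-30387$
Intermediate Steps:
$Q = -21$
$\left(488 - \left(-1012 + 53\right)\right) Q = \left(488 - \left(-1012 + 53\right)\right) \left(-21\right) = \left(488 - -959\right) \left(-21\right) = \left(488 + 959\right) \left(-21\right) = 1447 \left(-21\right) = -30387$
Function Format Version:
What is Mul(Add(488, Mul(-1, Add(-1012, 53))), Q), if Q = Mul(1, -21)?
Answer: -30387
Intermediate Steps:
Q = -21
Mul(Add(488, Mul(-1, Add(-1012, 53))), Q) = Mul(Add(488, Mul(-1, Add(-1012, 53))), -21) = Mul(Add(488, Mul(-1, -959)), -21) = Mul(Add(488, 959), -21) = Mul(1447, -21) = -30387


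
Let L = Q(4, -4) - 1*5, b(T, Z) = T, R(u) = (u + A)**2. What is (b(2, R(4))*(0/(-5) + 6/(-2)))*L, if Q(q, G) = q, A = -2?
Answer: 6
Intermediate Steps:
R(u) = (-2 + u)**2 (R(u) = (u - 2)**2 = (-2 + u)**2)
L = -1 (L = 4 - 1*5 = 4 - 5 = -1)
(b(2, R(4))*(0/(-5) + 6/(-2)))*L = (2*(0/(-5) + 6/(-2)))*(-1) = (2*(0*(-1/5) + 6*(-1/2)))*(-1) = (2*(0 - 3))*(-1) = (2*(-3))*(-1) = -6*(-1) = 6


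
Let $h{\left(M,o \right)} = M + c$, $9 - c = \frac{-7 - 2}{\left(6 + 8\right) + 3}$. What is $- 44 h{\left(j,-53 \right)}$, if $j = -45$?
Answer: $\frac{26532}{17} \approx 1560.7$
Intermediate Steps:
$c = \frac{162}{17}$ ($c = 9 - \frac{-7 - 2}{\left(6 + 8\right) + 3} = 9 - - \frac{9}{14 + 3} = 9 - - \frac{9}{17} = 9 + \frac{9}{17} = \frac{162}{17} \approx 9.5294$)
$h{\left(M,o \right)} = \frac{162}{17} + M$ ($h{\left(M,o \right)} = M + \frac{162}{17} = \frac{162}{17} + M$)
$- 44 h{\left(j,-53 \right)} = - 44 \left(\frac{162}{17} - 45\right) = \left(-44\right) \left(- \frac{603}{17}\right) = \frac{26532}{17}$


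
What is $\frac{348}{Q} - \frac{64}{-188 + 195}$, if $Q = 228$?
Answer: $- \frac{1013}{133} \approx -7.6165$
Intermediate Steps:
$\frac{348}{Q} - \frac{64}{-188 + 195} = \frac{348}{228} - \frac{64}{-188 + 195} = 348 \cdot \frac{1}{228} - \frac{64}{7} = \frac{29}{19} - \frac{64}{7} = - \frac{1013}{133}$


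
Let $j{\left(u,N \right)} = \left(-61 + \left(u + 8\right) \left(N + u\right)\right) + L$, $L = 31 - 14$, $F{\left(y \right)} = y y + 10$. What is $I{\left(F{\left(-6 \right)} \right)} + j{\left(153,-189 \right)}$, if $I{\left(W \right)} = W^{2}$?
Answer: $-3724$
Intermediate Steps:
$F{\left(y \right)} = 10 + y^{2}$ ($F{\left(y \right)} = y^{2} + 10 = 10 + y^{2}$)
$L = 17$
$j{\left(u,N \right)} = -44 + \left(8 + u\right) \left(N + u\right)$ ($j{\left(u,N \right)} = \left(-61 + \left(u + 8\right) \left(N + u\right)\right) + 17 = \left(-61 + \left(8 + u\right) \left(N + u\right)\right) + 17 = -44 + \left(8 + u\right) \left(N + u\right)$)
$I{\left(F{\left(-6 \right)} \right)} + j{\left(153,-189 \right)} = \left(10 + \left(-6\right)^{2}\right)^{2} + \left(-44 + 153^{2} + 8 \left(-189\right) + 8 \cdot 153 - 28917\right) = \left(10 + 36\right)^{2} - 5840 = 46^{2} - 5840 = 2116 - 5840 = -3724$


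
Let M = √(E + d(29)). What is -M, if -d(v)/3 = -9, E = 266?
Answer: -√293 ≈ -17.117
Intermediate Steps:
d(v) = 27 (d(v) = -3*(-9) = 27)
M = √293 (M = √(266 + 27) = √293 ≈ 17.117)
-M = -√293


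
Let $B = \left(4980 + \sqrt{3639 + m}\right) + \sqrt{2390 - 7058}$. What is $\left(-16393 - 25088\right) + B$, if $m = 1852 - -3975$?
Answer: $-36501 + \sqrt{9466} + 2 i \sqrt{1167} \approx -36404.0 + 68.323 i$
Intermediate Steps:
$m = 5827$ ($m = 1852 + 3975 = 5827$)
$B = 4980 + \sqrt{9466} + 2 i \sqrt{1167}$ ($B = \left(4980 + \sqrt{3639 + 5827}\right) + \sqrt{2390 - 7058} = \left(4980 + \sqrt{9466}\right) + \sqrt{-4668} = \left(4980 + \sqrt{9466}\right) + 2 i \sqrt{1167} = 4980 + \sqrt{9466} + 2 i \sqrt{1167} \approx 5077.3 + 68.323 i$)
$\left(-16393 - 25088\right) + B = \left(-16393 - 25088\right) + \left(4980 + \sqrt{9466} + 2 i \sqrt{1167}\right) = -41481 + \left(4980 + \sqrt{9466} + 2 i \sqrt{1167}\right) = -36501 + \sqrt{9466} + 2 i \sqrt{1167}$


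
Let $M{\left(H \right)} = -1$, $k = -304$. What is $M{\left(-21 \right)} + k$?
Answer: $-305$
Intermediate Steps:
$M{\left(-21 \right)} + k = -1 - 304 = -305$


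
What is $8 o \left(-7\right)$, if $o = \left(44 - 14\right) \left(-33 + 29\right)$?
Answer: $6720$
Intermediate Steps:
$o = -120$ ($o = 30 \left(-4\right) = -120$)
$8 o \left(-7\right) = 8 \left(-120\right) \left(-7\right) = \left(-960\right) \left(-7\right) = 6720$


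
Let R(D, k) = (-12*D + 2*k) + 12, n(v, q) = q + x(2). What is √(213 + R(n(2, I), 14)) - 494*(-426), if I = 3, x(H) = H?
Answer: 210444 + √193 ≈ 2.1046e+5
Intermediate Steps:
n(v, q) = 2 + q (n(v, q) = q + 2 = 2 + q)
R(D, k) = 12 - 12*D + 2*k
√(213 + R(n(2, I), 14)) - 494*(-426) = √(213 + (12 - 12*(2 + 3) + 2*14)) - 494*(-426) = √(213 + (12 - 12*5 + 28)) + 210444 = √(213 + (12 - 60 + 28)) + 210444 = √(213 - 20) + 210444 = √193 + 210444 = 210444 + √193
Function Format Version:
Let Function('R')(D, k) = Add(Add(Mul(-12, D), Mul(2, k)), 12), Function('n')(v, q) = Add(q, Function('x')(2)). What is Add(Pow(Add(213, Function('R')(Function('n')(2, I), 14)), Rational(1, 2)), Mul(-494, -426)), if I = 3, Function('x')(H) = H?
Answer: Add(210444, Pow(193, Rational(1, 2))) ≈ 2.1046e+5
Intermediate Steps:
Function('n')(v, q) = Add(2, q) (Function('n')(v, q) = Add(q, 2) = Add(2, q))
Function('R')(D, k) = Add(12, Mul(-12, D), Mul(2, k))
Add(Pow(Add(213, Function('R')(Function('n')(2, I), 14)), Rational(1, 2)), Mul(-494, -426)) = Add(Pow(Add(213, Add(12, Mul(-12, Add(2, 3)), Mul(2, 14))), Rational(1, 2)), Mul(-494, -426)) = Add(Pow(Add(213, Add(12, Mul(-12, 5), 28)), Rational(1, 2)), 210444) = Add(Pow(Add(213, Add(12, -60, 28)), Rational(1, 2)), 210444) = Add(Pow(Add(213, -20), Rational(1, 2)), 210444) = Add(Pow(193, Rational(1, 2)), 210444) = Add(210444, Pow(193, Rational(1, 2)))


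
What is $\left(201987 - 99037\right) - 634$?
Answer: $102316$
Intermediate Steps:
$\left(201987 - 99037\right) - 634 = \left(201987 - 99037\right) + \left(-12554 + 11920\right) = 102950 - 634 = 102316$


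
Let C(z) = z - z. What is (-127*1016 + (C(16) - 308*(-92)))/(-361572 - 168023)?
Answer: 100696/529595 ≈ 0.19014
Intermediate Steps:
C(z) = 0
(-127*1016 + (C(16) - 308*(-92)))/(-361572 - 168023) = (-127*1016 + (0 - 308*(-92)))/(-361572 - 168023) = (-129032 + (0 + 28336))/(-529595) = (-129032 + 28336)*(-1/529595) = -100696*(-1/529595) = 100696/529595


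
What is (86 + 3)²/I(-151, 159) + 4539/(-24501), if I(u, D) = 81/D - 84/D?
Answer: -3428614284/8167 ≈ -4.1981e+5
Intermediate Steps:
I(u, D) = -3/D
(86 + 3)²/I(-151, 159) + 4539/(-24501) = (86 + 3)²/((-3/159)) + 4539/(-24501) = 89²/((-3*1/159)) + 4539*(-1/24501) = 7921/(-1/53) - 1513/8167 = 7921*(-53) - 1513/8167 = -419813 - 1513/8167 = -3428614284/8167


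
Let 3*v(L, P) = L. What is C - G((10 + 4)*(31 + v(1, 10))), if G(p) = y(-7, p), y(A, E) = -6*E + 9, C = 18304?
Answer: 20927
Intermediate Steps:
v(L, P) = L/3
y(A, E) = 9 - 6*E
G(p) = 9 - 6*p
C - G((10 + 4)*(31 + v(1, 10))) = 18304 - (9 - 6*(10 + 4)*(31 + (⅓)*1)) = 18304 - (9 - 84*(31 + ⅓)) = 18304 - (9 - 84*94/3) = 18304 - (9 - 6*1316/3) = 18304 - (9 - 2632) = 18304 - 1*(-2623) = 18304 + 2623 = 20927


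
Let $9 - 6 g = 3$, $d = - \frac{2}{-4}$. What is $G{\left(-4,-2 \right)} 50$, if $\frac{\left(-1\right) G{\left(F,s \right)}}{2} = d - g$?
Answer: $50$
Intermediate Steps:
$d = \frac{1}{2}$ ($d = \left(-2\right) \left(- \frac{1}{4}\right) = \frac{1}{2} \approx 0.5$)
$g = 1$ ($g = \frac{3}{2} - \frac{1}{2} = 1$)
$G{\left(F,s \right)} = 1$ ($G{\left(F,s \right)} = - 2 \left(\frac{1}{2} - 1\right) = \left(-2\right) \left(- \frac{1}{2}\right) = 1$)
$G{\left(-4,-2 \right)} 50 = 1 \cdot 50 = 50$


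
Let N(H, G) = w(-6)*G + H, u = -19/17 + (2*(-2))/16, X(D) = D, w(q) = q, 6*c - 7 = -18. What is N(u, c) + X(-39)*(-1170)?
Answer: 3103495/68 ≈ 45640.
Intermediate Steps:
c = -11/6 (c = 7/6 + (⅙)*(-18) = 7/6 - 3 = -11/6 ≈ -1.8333)
u = -93/68 (u = -19*1/17 - 4*1/16 = -19/17 - ¼ = -93/68 ≈ -1.3676)
N(H, G) = H - 6*G (N(H, G) = -6*G + H = H - 6*G)
N(u, c) + X(-39)*(-1170) = (-93/68 - 6*(-11/6)) - 39*(-1170) = (-93/68 + 11) + 45630 = 655/68 + 45630 = 3103495/68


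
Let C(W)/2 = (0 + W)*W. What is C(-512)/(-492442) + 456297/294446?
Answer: 1528810931/3152121242 ≈ 0.48501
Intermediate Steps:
C(W) = 2*W² (C(W) = 2*((0 + W)*W) = 2*(W*W) = 2*W²)
C(-512)/(-492442) + 456297/294446 = (2*(-512)²)/(-492442) + 456297/294446 = (2*262144)*(-1/492442) + 456297*(1/294446) = 524288*(-1/492442) + 19839/12802 = -262144/246221 + 19839/12802 = 1528810931/3152121242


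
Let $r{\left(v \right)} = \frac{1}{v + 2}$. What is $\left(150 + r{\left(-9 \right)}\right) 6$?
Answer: $\frac{6294}{7} \approx 899.14$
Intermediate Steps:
$r{\left(v \right)} = \frac{1}{2 + v}$
$\left(150 + r{\left(-9 \right)}\right) 6 = \left(150 + \frac{1}{2 - 9}\right) 6 = \left(150 + \frac{1}{-7}\right) 6 = \left(150 - \frac{1}{7}\right) 6 = \frac{1049}{7} \cdot 6 = \frac{6294}{7}$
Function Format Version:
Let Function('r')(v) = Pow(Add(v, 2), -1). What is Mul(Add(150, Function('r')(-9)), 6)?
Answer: Rational(6294, 7) ≈ 899.14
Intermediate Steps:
Function('r')(v) = Pow(Add(2, v), -1)
Mul(Add(150, Function('r')(-9)), 6) = Mul(Add(150, Pow(Add(2, -9), -1)), 6) = Mul(Add(150, Pow(-7, -1)), 6) = Mul(Add(150, Rational(-1, 7)), 6) = Mul(Rational(1049, 7), 6) = Rational(6294, 7)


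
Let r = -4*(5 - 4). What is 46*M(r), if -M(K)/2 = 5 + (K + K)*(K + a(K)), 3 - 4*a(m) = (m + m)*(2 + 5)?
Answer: 7452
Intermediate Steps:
a(m) = ¾ - 7*m/2 (a(m) = ¾ - (m + m)*(2 + 5)/4 = ¾ - 2*m*7/4 = ¾ - 7*m/2)
r = -4 (r = -4*1 = -4)
M(K) = -10 - 4*K*(¾ - 5*K/2) (M(K) = -2*(5 + (K + K)*(K + (¾ - 7*K/2))) = -2*(5 + (2*K)*(¾ - 5*K/2)) = -2*(5 + 2*K*(¾ - 5*K/2)) = -10 - 4*K*(¾ - 5*K/2))
46*M(r) = 46*(-10 - 3*(-4) + 10*(-4)²) = 46*(-10 + 12 + 10*16) = 46*(-10 + 12 + 160) = 46*162 = 7452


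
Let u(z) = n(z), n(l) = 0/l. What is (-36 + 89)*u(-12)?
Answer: 0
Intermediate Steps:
n(l) = 0
u(z) = 0
(-36 + 89)*u(-12) = (-36 + 89)*0 = 53*0 = 0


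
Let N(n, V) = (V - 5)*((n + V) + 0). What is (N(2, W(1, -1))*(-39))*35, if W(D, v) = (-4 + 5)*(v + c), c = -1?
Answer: 0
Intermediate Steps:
W(D, v) = -1 + v (W(D, v) = (-4 + 5)*(v - 1) = 1*(-1 + v) = -1 + v)
N(n, V) = (-5 + V)*(V + n) (N(n, V) = (-5 + V)*((V + n) + 0) = (-5 + V)*(V + n))
(N(2, W(1, -1))*(-39))*35 = (((-1 - 1)² - 5*(-1 - 1) - 5*2 + (-1 - 1)*2)*(-39))*35 = (((-2)² - 5*(-2) - 10 - 2*2)*(-39))*35 = ((4 + 10 - 10 - 4)*(-39))*35 = (0*(-39))*35 = 0*35 = 0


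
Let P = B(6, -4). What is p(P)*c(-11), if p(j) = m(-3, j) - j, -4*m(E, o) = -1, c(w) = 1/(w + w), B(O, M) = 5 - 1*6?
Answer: -5/88 ≈ -0.056818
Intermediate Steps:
B(O, M) = -1 (B(O, M) = 5 - 6 = -1)
c(w) = 1/(2*w)
m(E, o) = 1/4 (m(E, o) = -1/4*(-1) = 1/4)
P = -1
p(j) = 1/4 - j
p(P)*c(-11) = (1/4 - 1*(-1))*((1/2)/(-11)) = (1/4 + 1)*((1/2)*(-1/11)) = (5/4)*(-1/22) = -5/88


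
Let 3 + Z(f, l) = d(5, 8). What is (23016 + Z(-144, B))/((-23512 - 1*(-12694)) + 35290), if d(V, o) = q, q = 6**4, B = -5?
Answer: 24309/24472 ≈ 0.99334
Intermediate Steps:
q = 1296
d(V, o) = 1296
Z(f, l) = 1293 (Z(f, l) = -3 + 1296 = 1293)
(23016 + Z(-144, B))/((-23512 - 1*(-12694)) + 35290) = (23016 + 1293)/((-23512 - 1*(-12694)) + 35290) = 24309/((-23512 + 12694) + 35290) = 24309/(-10818 + 35290) = 24309/24472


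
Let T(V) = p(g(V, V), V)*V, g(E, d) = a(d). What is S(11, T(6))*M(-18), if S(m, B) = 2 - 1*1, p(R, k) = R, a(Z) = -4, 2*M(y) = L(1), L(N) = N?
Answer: ½ ≈ 0.50000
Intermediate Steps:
M(y) = ½ (M(y) = (½)*1 = ½)
g(E, d) = -4
T(V) = -4*V
S(m, B) = 1 (S(m, B) = 2 - 1 = 1)
S(11, T(6))*M(-18) = 1*(½) = ½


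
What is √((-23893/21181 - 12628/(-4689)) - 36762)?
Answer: I*√40289466583413183967/33105903 ≈ 191.73*I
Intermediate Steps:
√((-23893/21181 - 12628/(-4689)) - 36762) = √((-23893*1/21181 - 12628*(-1/4689)) - 36762) = √((-23893/21181 + 12628/4689) - 36762) = √(155439391/99317709 - 36762) = √(-3650962178867/99317709) = I*√40289466583413183967/33105903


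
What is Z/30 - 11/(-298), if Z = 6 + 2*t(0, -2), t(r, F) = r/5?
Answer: 353/1490 ≈ 0.23691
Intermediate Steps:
t(r, F) = r/5 (t(r, F) = r*(⅕) = r/5)
Z = 6 (Z = 6 + 2*((⅕)*0) = 6 + 2*0 = 6 + 0 = 6)
Z/30 - 11/(-298) = 6/30 - 11/(-298) = 6*(1/30) - 11*(-1/298) = ⅕ + 11/298 = 353/1490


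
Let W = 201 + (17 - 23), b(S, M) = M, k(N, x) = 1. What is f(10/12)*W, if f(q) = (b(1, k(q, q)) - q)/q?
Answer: 39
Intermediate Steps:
f(q) = (1 - q)/q
W = 195 (W = 201 - 6 = 195)
f(10/12)*W = ((1 - 10/12)/((10/12)))*195 = ((1 - 10/12)/((10*(1/12))))*195 = ((1 - 1*5/6)/(5/6))*195 = (6*(1 - 5/6)/5)*195 = ((6/5)*(1/6))*195 = (1/5)*195 = 39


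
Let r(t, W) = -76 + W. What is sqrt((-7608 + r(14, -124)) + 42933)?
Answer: 5*sqrt(1405) ≈ 187.42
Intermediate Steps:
sqrt((-7608 + r(14, -124)) + 42933) = sqrt((-7608 + (-76 - 124)) + 42933) = sqrt((-7608 - 200) + 42933) = sqrt(-7808 + 42933) = sqrt(35125) = 5*sqrt(1405)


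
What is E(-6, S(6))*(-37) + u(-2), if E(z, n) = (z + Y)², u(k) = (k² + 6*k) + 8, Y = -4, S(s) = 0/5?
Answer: -3700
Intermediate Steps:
S(s) = 0 (S(s) = 0*(⅕) = 0)
u(k) = 8 + k² + 6*k
E(z, n) = (-4 + z)² (E(z, n) = (z - 4)² = (-4 + z)²)
E(-6, S(6))*(-37) + u(-2) = (-4 - 6)²*(-37) + (8 + (-2)² + 6*(-2)) = (-10)²*(-37) + (8 + 4 - 12) = 100*(-37) + 0 = -3700 + 0 = -3700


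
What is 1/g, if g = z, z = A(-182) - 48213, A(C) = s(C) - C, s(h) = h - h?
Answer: -1/48031 ≈ -2.0820e-5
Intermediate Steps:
s(h) = 0
A(C) = -C (A(C) = 0 - C = -C)
z = -48031 (z = -1*(-182) - 48213 = 182 - 48213 = -48031)
g = -48031
1/g = 1/(-48031) = -1/48031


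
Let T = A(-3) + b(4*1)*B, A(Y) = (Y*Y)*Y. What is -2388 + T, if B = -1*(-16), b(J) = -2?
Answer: -2447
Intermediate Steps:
B = 16
A(Y) = Y³ (A(Y) = Y²*Y = Y³)
T = -59 (T = (-3)³ - 2*16 = -27 - 32 = -59)
-2388 + T = -2388 - 59 = -2447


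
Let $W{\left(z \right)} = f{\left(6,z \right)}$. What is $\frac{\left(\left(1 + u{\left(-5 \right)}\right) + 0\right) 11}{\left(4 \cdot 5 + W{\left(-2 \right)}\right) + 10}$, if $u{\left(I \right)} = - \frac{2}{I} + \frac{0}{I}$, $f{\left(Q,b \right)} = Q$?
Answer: $\frac{77}{180} \approx 0.42778$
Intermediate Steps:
$W{\left(z \right)} = 6$
$u{\left(I \right)} = - \frac{2}{I}$ ($u{\left(I \right)} = - \frac{2}{I} + 0 = - \frac{2}{I}$)
$\frac{\left(\left(1 + u{\left(-5 \right)}\right) + 0\right) 11}{\left(4 \cdot 5 + W{\left(-2 \right)}\right) + 10} = \frac{\left(\left(1 - \frac{2}{-5}\right) + 0\right) 11}{\left(4 \cdot 5 + 6\right) + 10} = \frac{\left(\left(1 - - \frac{2}{5}\right) + 0\right) 11}{\left(20 + 6\right) + 10} = \frac{\left(\left(1 + \frac{2}{5}\right) + 0\right) 11}{26 + 10} = \frac{\left(\frac{7}{5} + 0\right) 11}{36} = \frac{7}{5} \cdot 11 \cdot \frac{1}{36} = \frac{77}{5} \cdot \frac{1}{36} = \frac{77}{180}$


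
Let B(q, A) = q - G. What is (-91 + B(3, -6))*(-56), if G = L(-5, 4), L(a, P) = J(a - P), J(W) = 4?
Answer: 5152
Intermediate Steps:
L(a, P) = 4
G = 4
B(q, A) = -4 + q (B(q, A) = q - 1*4 = q - 4 = -4 + q)
(-91 + B(3, -6))*(-56) = (-91 + (-4 + 3))*(-56) = (-91 - 1)*(-56) = -92*(-56) = 5152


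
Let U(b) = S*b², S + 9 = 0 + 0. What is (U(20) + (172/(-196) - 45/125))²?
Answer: 19461473418256/1500625 ≈ 1.2969e+7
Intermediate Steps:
S = -9 (S = -9 + (0 + 0) = -9 + 0 = -9)
U(b) = -9*b²
(U(20) + (172/(-196) - 45/125))² = (-9*20² + (172/(-196) - 45/125))² = (-9*400 + (172*(-1/196) - 45*1/125))² = (-3600 + (-43/49 - 9/25))² = (-3600 - 1516/1225)² = (-4411516/1225)² = 19461473418256/1500625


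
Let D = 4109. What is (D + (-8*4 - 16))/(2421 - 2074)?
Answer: 4061/347 ≈ 11.703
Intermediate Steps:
(D + (-8*4 - 16))/(2421 - 2074) = (4109 + (-8*4 - 16))/(2421 - 2074) = (4109 + (-32 - 16))/347 = (4109 - 48)*(1/347) = 4061*(1/347) = 4061/347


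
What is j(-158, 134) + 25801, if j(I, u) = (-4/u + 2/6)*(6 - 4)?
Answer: 5186123/201 ≈ 25802.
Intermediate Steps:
j(I, u) = ⅔ - 8/u (j(I, u) = (-4/u + 2*(⅙))*2 = (-4/u + ⅓)*2 = (⅓ - 4/u)*2 = ⅔ - 8/u)
j(-158, 134) + 25801 = (⅔ - 8/134) + 25801 = (⅔ - 8*1/134) + 25801 = (⅔ - 4/67) + 25801 = 122/201 + 25801 = 5186123/201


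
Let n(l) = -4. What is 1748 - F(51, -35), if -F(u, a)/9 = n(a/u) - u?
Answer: 1253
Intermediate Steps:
F(u, a) = 36 + 9*u (F(u, a) = -9*(-4 - u) = 36 + 9*u)
1748 - F(51, -35) = 1748 - (36 + 9*51) = 1748 - (36 + 459) = 1748 - 1*495 = 1748 - 495 = 1253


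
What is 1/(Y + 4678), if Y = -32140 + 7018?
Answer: -1/20444 ≈ -4.8914e-5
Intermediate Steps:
Y = -25122
1/(Y + 4678) = 1/(-25122 + 4678) = 1/(-20444) = -1/20444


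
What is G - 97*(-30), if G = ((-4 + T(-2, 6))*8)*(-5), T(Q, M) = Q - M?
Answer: 3390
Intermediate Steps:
G = 480 (G = ((-4 + (-2 - 1*6))*8)*(-5) = ((-4 + (-2 - 6))*8)*(-5) = ((-4 - 8)*8)*(-5) = -12*8*(-5) = -96*(-5) = 480)
G - 97*(-30) = 480 - 97*(-30) = 480 + 2910 = 3390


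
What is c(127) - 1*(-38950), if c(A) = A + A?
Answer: 39204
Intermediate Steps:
c(A) = 2*A
c(127) - 1*(-38950) = 2*127 - 1*(-38950) = 254 + 38950 = 39204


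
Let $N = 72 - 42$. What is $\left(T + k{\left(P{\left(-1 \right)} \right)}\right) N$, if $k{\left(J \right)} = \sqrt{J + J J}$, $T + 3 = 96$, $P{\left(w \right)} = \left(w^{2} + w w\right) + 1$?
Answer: $2790 + 60 \sqrt{3} \approx 2893.9$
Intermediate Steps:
$P{\left(w \right)} = 1 + 2 w^{2}$ ($P{\left(w \right)} = \left(w^{2} + w^{2}\right) + 1 = 2 w^{2} + 1 = 1 + 2 w^{2}$)
$N = 30$
$T = 93$ ($T = -3 + 96 = 93$)
$k{\left(J \right)} = \sqrt{J + J^{2}}$
$\left(T + k{\left(P{\left(-1 \right)} \right)}\right) N = \left(93 + \sqrt{\left(1 + 2 \left(-1\right)^{2}\right) \left(1 + \left(1 + 2 \left(-1\right)^{2}\right)\right)}\right) 30 = \left(93 + \sqrt{\left(1 + 2 \cdot 1\right) \left(1 + \left(1 + 2 \cdot 1\right)\right)}\right) 30 = \left(93 + \sqrt{\left(1 + 2\right) \left(1 + \left(1 + 2\right)\right)}\right) 30 = \left(93 + \sqrt{3 \left(1 + 3\right)}\right) 30 = \left(93 + \sqrt{3 \cdot 4}\right) 30 = \left(93 + \sqrt{12}\right) 30 = \left(93 + 2 \sqrt{3}\right) 30 = 2790 + 60 \sqrt{3}$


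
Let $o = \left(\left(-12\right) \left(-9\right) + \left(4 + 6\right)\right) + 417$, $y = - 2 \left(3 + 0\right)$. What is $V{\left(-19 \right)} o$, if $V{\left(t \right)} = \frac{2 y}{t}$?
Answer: $\frac{6420}{19} \approx 337.89$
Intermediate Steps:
$y = -6$ ($y = \left(-2\right) 3 = -6$)
$V{\left(t \right)} = - \frac{12}{t}$ ($V{\left(t \right)} = \frac{2 \left(-6\right)}{t} = - \frac{12}{t}$)
$o = 535$ ($o = \left(108 + 10\right) + 417 = 118 + 417 = 535$)
$V{\left(-19 \right)} o = - \frac{12}{-19} \cdot 535 = \left(-12\right) \left(- \frac{1}{19}\right) 535 = \frac{12}{19} \cdot 535 = \frac{6420}{19}$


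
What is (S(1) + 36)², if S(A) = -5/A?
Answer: 961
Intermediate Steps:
(S(1) + 36)² = (-5/1 + 36)² = (-5*1 + 36)² = (-5 + 36)² = 31² = 961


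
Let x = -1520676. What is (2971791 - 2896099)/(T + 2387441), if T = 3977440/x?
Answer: 28775751948/907630063169 ≈ 0.031704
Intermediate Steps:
T = -994360/380169 (T = 3977440/(-1520676) = 3977440*(-1/1520676) = -994360/380169 ≈ -2.6156)
(2971791 - 2896099)/(T + 2387441) = (2971791 - 2896099)/(-994360/380169 + 2387441) = 75692/(907630063169/380169) = 75692*(380169/907630063169) = 28775751948/907630063169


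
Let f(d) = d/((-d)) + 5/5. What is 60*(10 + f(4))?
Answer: 600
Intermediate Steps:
f(d) = 0 (f(d) = d*(-1/d) + 5*(⅕) = -1 + 1 = 0)
60*(10 + f(4)) = 60*(10 + 0) = 60*10 = 600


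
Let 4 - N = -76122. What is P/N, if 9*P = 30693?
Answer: 10231/228378 ≈ 0.044799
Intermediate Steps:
P = 10231/3 (P = (1/9)*30693 = 10231/3 ≈ 3410.3)
N = 76126 (N = 4 - 1*(-76122) = 4 + 76122 = 76126)
P/N = (10231/3)/76126 = (10231/3)*(1/76126) = 10231/228378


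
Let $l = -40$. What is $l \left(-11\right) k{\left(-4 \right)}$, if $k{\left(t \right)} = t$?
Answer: $-1760$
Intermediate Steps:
$l \left(-11\right) k{\left(-4 \right)} = \left(-40\right) \left(-11\right) \left(-4\right) = 440 \left(-4\right) = -1760$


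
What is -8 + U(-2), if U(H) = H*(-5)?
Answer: 2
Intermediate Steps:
U(H) = -5*H
-8 + U(-2) = -8 - 5*(-2) = -8 + 10 = 2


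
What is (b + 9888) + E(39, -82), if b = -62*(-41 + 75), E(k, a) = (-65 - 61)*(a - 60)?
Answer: 25672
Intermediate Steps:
E(k, a) = 7560 - 126*a (E(k, a) = -126*(-60 + a) = 7560 - 126*a)
b = -2108 (b = -62*34 = -2108)
(b + 9888) + E(39, -82) = (-2108 + 9888) + (7560 - 126*(-82)) = 7780 + (7560 + 10332) = 7780 + 17892 = 25672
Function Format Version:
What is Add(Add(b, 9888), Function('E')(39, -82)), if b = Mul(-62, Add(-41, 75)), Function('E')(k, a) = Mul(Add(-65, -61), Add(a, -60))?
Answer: 25672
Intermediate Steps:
Function('E')(k, a) = Add(7560, Mul(-126, a)) (Function('E')(k, a) = Mul(-126, Add(-60, a)) = Add(7560, Mul(-126, a)))
b = -2108 (b = Mul(-62, 34) = -2108)
Add(Add(b, 9888), Function('E')(39, -82)) = Add(Add(-2108, 9888), Add(7560, Mul(-126, -82))) = Add(7780, Add(7560, 10332)) = Add(7780, 17892) = 25672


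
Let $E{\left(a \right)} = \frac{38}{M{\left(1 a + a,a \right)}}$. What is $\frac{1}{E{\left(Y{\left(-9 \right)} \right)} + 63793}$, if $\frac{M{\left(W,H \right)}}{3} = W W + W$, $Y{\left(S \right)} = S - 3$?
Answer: $\frac{828}{52820623} \approx 1.5676 \cdot 10^{-5}$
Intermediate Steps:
$Y{\left(S \right)} = -3 + S$ ($Y{\left(S \right)} = S - 3 = -3 + S$)
$M{\left(W,H \right)} = 3 W + 3 W^{2}$ ($M{\left(W,H \right)} = 3 \left(W W + W\right) = 3 \left(W^{2} + W\right) = 3 \left(W + W^{2}\right) = 3 W + 3 W^{2}$)
$E{\left(a \right)} = \frac{19}{3 a \left(1 + 2 a\right)}$ ($E{\left(a \right)} = \frac{38}{3 \left(1 a + a\right) \left(1 + \left(1 a + a\right)\right)} = \frac{38}{3 \left(a + a\right) \left(1 + \left(a + a\right)\right)} = \frac{38}{3 \cdot 2 a \left(1 + 2 a\right)} = \frac{38}{6 a \left(1 + 2 a\right)} = 38 \frac{1}{6 a \left(1 + 2 a\right)} = \frac{19}{3 a \left(1 + 2 a\right)}$)
$\frac{1}{E{\left(Y{\left(-9 \right)} \right)} + 63793} = \frac{1}{\frac{19}{3 \left(-3 - 9\right) \left(1 + 2 \left(-3 - 9\right)\right)} + 63793} = \frac{1}{\frac{19}{3 \left(-12\right) \left(1 + 2 \left(-12\right)\right)} + 63793} = \frac{1}{\frac{19}{3} \left(- \frac{1}{12}\right) \frac{1}{1 - 24} + 63793} = \frac{1}{\frac{19}{3} \left(- \frac{1}{12}\right) \frac{1}{-23} + 63793} = \frac{1}{\frac{19}{3} \left(- \frac{1}{12}\right) \left(- \frac{1}{23}\right) + 63793} = \frac{1}{\frac{19}{828} + 63793} = \frac{1}{\frac{52820623}{828}} = \frac{828}{52820623}$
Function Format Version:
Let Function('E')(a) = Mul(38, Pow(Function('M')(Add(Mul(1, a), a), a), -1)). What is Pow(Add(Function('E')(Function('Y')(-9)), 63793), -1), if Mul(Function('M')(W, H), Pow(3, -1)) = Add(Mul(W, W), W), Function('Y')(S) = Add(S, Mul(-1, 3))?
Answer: Rational(828, 52820623) ≈ 1.5676e-5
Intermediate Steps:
Function('Y')(S) = Add(-3, S) (Function('Y')(S) = Add(S, -3) = Add(-3, S))
Function('M')(W, H) = Add(Mul(3, W), Mul(3, Pow(W, 2))) (Function('M')(W, H) = Mul(3, Add(Mul(W, W), W)) = Mul(3, Add(Pow(W, 2), W)) = Mul(3, Add(W, Pow(W, 2))) = Add(Mul(3, W), Mul(3, Pow(W, 2))))
Function('E')(a) = Mul(Rational(19, 3), Pow(a, -1), Pow(Add(1, Mul(2, a)), -1)) (Function('E')(a) = Mul(38, Pow(Mul(3, Add(Mul(1, a), a), Add(1, Add(Mul(1, a), a))), -1)) = Mul(38, Pow(Mul(3, Add(a, a), Add(1, Add(a, a))), -1)) = Mul(38, Pow(Mul(3, Mul(2, a), Add(1, Mul(2, a))), -1)) = Mul(38, Pow(Mul(6, a, Add(1, Mul(2, a))), -1)) = Mul(38, Mul(Rational(1, 6), Pow(a, -1), Pow(Add(1, Mul(2, a)), -1))) = Mul(Rational(19, 3), Pow(a, -1), Pow(Add(1, Mul(2, a)), -1)))
Pow(Add(Function('E')(Function('Y')(-9)), 63793), -1) = Pow(Add(Mul(Rational(19, 3), Pow(Add(-3, -9), -1), Pow(Add(1, Mul(2, Add(-3, -9))), -1)), 63793), -1) = Pow(Add(Mul(Rational(19, 3), Pow(-12, -1), Pow(Add(1, Mul(2, -12)), -1)), 63793), -1) = Pow(Add(Mul(Rational(19, 3), Rational(-1, 12), Pow(Add(1, -24), -1)), 63793), -1) = Pow(Add(Mul(Rational(19, 3), Rational(-1, 12), Pow(-23, -1)), 63793), -1) = Pow(Add(Mul(Rational(19, 3), Rational(-1, 12), Rational(-1, 23)), 63793), -1) = Pow(Add(Rational(19, 828), 63793), -1) = Pow(Rational(52820623, 828), -1) = Rational(828, 52820623)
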